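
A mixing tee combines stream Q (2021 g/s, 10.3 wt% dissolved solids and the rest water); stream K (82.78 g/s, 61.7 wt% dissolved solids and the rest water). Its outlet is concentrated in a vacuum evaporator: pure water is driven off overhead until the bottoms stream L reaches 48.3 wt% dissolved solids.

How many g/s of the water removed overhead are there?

1567 g/s

dissolved solids entering = 2021×0.103 + 82.78×0.617 = 259.24 g/s.
All dissolved solids reports to L, so L = 259.24/0.483 = 536.73 g/s.
Total feed = 2103.8 g/s; overhead = 2103.8 − 536.73 = 1567.1 g/s.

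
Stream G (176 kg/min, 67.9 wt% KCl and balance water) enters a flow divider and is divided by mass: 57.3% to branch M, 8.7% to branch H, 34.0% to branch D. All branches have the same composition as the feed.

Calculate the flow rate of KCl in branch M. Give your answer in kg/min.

Branch M total = 0.573×176 = 100.85 kg/min.
KCl in M = 0.679×100.85 = 68.476 kg/min.

68.48 kg/min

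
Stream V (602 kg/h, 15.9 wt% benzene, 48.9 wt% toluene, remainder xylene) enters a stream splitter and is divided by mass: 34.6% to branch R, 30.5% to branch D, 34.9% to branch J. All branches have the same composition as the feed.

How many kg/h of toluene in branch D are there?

89.79 kg/h

Branch D total = 0.305×602 = 183.61 kg/h.
toluene in D = 0.489×183.61 = 89.785 kg/h.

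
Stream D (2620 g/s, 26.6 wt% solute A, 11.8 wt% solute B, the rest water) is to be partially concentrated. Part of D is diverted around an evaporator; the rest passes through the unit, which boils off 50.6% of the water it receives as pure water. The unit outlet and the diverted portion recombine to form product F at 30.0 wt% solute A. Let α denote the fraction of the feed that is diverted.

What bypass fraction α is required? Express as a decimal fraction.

All 2620×0.266 = 696.92 g/s of solute A reaches F, so F = 696.92/0.300 = 2323.1 g/s and vapour = 296.93 g/s.
The evaporator receives (1−α)·2620 of feed at 0.616 water and removes 0.506 of that water:
0.506×0.616×(1−α)×2620 = 296.93
(1−α) = 296.93/816.64 = 0.3636;  α = 0.6364.

0.636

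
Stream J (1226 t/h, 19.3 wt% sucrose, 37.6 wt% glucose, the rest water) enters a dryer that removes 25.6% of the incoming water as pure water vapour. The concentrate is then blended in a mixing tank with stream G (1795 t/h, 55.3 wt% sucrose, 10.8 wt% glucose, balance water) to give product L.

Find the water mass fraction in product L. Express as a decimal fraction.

0.3471

Vapour removed = 0.256×0.431×1226 = 135.27 t/h; concentrate = 1090.7 t/h.
water reaching the mixer = 393.13 (from concentrate) + 1795×0.339 = 1001.6 t/h.
Product flow = 1090.7 + 1795 = 2885.7 t/h; water fraction = 0.3471.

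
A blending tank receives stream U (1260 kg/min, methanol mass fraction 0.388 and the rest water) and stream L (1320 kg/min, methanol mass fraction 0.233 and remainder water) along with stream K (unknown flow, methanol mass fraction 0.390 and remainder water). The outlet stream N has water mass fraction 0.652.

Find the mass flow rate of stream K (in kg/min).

2414 kg/min

Let K be the unknown flow. Total out = 2580 + K.
water balance: 1783.6 + 0.610·K = 0.652·(2580 + K)
(0.610 − 0.652)·K = 0.652×2580 − 1783.6 = -101.4
K = -101.4 / -0.042 = 2414.3 kg/min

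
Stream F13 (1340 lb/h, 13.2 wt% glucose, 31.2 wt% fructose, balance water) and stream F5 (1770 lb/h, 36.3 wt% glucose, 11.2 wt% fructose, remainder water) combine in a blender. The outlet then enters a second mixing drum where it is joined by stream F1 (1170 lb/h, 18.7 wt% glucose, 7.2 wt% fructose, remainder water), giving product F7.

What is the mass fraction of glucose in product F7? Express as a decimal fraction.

0.243

Overall, product flow = 4280 lb/h.
glucose in = 1340×0.132 + 1770×0.363 + 1170×0.187 = 1038.2 lb/h.
glucose fraction in F7 = 0.243.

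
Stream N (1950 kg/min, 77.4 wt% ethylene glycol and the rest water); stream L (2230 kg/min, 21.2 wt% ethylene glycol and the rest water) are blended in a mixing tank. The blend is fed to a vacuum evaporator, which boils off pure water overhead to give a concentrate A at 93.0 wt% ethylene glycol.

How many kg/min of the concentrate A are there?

ethylene glycol entering = 1950×0.774 + 2230×0.212 = 1982.1 kg/min.
All ethylene glycol reports to A, so A = 1982.1/0.930 = 2131.2 kg/min.

2131 kg/min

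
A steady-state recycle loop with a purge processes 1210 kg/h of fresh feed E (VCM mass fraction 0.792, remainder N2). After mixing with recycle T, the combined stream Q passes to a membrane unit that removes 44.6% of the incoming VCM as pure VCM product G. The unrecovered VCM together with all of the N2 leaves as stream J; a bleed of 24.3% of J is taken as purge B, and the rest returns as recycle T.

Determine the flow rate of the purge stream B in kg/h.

N2 enters only via E and leaves only via the purge: 1210×0.208 = 0.243×(N2 in J), and the membrane unit passes all N2, so N2 in Q = N2 in J = 1035.7 kg/h.
VCM in Q: m_A = 1210×0.792 + (1−0.243)·(1−0.446)·m_A, so m_A = 958.32/0.5806 = 1650.5 kg/h.
J = (1−0.446)×1650.5 + 1035.7 = 1950.1 kg/h.
Purge B = 0.243×1950.1 = 473.87 kg/h.

473.9 kg/h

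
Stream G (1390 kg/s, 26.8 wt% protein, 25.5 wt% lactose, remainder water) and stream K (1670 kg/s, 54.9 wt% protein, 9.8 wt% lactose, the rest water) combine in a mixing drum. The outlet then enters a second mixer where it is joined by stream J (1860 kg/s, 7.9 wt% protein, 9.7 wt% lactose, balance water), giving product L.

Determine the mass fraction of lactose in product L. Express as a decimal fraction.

Overall, product flow = 4920 kg/s.
lactose in = 1390×0.255 + 1670×0.098 + 1860×0.097 = 698.53 kg/s.
lactose fraction in L = 0.142.

0.142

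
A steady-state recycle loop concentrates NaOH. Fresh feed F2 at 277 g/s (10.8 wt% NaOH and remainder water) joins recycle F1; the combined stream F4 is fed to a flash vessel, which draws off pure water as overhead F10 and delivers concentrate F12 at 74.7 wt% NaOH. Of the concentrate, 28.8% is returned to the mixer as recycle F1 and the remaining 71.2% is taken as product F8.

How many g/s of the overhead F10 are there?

237 g/s

Overall NaOH balance (none leaves overhead): NaOH in fresh feed = NaOH in product, i.e. 277×0.108 = (1−0.288)·F12·0.747.
F12 = 29.916/(0.747×0.712) = 56.247 g/s.
Recycle F1 = 0.288×56.247 = 16.199 g/s.
Combined feed F4 = 277 + 16.199 = 293.2 g/s.
Overhead F10 = F4 − F12 = 293.2 − 56.247 = 236.95 g/s.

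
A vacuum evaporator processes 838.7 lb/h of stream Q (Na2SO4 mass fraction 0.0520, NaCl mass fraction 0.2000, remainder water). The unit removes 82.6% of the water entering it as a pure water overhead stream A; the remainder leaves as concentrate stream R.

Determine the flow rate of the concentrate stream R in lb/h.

320.5 lb/h

water entering = 838.7×0.748 = 627.35 lb/h; overhead removed = 0.826×627.35 = 518.19 lb/h.
Concentrate = 838.7 − 518.19 = 320.51 lb/h.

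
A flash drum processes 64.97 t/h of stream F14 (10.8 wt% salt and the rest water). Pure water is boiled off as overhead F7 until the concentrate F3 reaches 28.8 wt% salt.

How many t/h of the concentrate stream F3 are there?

salt is conserved: 64.97×0.108 = 7.0168 t/h all reports to the concentrate.
Concentrate = 7.0168/(target fraction) = 24.364 t/h.

24.36 t/h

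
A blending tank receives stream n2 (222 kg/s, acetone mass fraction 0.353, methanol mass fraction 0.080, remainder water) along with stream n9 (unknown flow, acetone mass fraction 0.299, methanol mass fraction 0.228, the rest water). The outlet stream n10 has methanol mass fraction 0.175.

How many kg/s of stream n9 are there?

Let n9 be the unknown flow. Total out = 222 + n9.
methanol balance: 17.76 + 0.228·n9 = 0.175·(222 + n9)
(0.228 − 0.175)·n9 = 0.175×222 − 17.76 = 21.09
n9 = 21.09 / 0.053 = 397.92 kg/s

397.9 kg/s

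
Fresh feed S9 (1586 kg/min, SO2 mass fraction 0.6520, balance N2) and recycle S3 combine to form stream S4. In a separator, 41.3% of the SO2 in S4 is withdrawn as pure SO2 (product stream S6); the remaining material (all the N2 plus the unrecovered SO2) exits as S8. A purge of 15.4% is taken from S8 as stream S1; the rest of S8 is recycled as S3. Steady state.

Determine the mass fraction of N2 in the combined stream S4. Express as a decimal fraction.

0.6357

N2 enters only via S9 and leaves only via the purge: 1586×0.348 = 0.154×(N2 in S8), and the separator passes all N2, so N2 in S4 = N2 in S8 = 3583.9 kg/min.
SO2 in S4: m_A = 1586×0.652 + (1−0.154)·(1−0.413)·m_A, so m_A = 1034.1/0.5034 = 2054.2 kg/min.
S4 = 2054.2 + 3583.9 = 5638.1 kg/min.
N2 fraction in S4 = 3583.9/5638.1 = 0.6357.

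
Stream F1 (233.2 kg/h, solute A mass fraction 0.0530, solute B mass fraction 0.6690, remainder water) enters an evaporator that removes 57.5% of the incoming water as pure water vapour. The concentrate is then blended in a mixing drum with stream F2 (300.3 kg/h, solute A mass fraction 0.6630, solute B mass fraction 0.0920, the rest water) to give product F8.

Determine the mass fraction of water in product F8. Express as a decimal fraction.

0.2038

Vapour removed = 0.575×0.278×233.2 = 37.277 kg/h; concentrate = 195.92 kg/h.
water reaching the mixer = 27.553 (from concentrate) + 300.3×0.245 = 101.13 kg/h.
Product flow = 195.92 + 300.3 = 496.22 kg/h; water fraction = 0.2038.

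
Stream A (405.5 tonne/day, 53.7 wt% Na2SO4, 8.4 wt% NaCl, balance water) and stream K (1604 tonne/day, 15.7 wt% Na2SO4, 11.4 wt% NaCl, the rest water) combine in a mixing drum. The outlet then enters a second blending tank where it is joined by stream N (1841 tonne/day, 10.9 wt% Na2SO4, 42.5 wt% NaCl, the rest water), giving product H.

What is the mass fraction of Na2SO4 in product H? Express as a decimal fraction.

0.1741

Overall, product flow = 3850.5 tonne/day.
Na2SO4 in = 405.5×0.537 + 1604×0.157 + 1841×0.109 = 670.25 tonne/day.
Na2SO4 fraction in H = 0.1741.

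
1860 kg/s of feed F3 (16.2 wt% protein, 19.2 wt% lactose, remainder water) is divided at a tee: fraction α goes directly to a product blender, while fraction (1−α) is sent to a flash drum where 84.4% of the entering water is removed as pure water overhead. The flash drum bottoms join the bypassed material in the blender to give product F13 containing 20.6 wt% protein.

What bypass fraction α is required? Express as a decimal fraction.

All 1860×0.162 = 301.32 kg/s of protein reaches F13, so F13 = 301.32/0.206 = 1462.7 kg/s and vapour = 397.28 kg/s.
The evaporator receives (1−α)·1860 of feed at 0.646 water and removes 0.844 of that water:
0.844×0.646×(1−α)×1860 = 397.28
(1−α) = 397.28/1014.1 = 0.3918;  α = 0.6082.

0.608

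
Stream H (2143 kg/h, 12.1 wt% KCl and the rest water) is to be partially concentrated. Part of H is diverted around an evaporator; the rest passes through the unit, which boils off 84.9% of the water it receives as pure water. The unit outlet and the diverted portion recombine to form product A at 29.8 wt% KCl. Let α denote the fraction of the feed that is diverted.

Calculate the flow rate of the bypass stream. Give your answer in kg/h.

437.4 kg/h

All 2143×0.121 = 259.3 kg/h of KCl reaches A, so A = 259.3/0.298 = 870.14 kg/h and vapour = 1272.9 kg/h.
The evaporator receives (1−α)·2143 of feed at 0.879 water and removes 0.849 of that water:
0.849×0.879×(1−α)×2143 = 1272.9
(1−α) = 1272.9/1599.3 = 0.7959;  α = 0.2041.
Bypass flow = 0.2041×2143 = 437.38 kg/h.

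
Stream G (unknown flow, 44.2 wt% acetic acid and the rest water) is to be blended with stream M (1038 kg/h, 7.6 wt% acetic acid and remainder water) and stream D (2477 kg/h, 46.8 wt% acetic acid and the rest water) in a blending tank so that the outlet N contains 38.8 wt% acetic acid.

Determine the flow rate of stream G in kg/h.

Let G be the unknown flow. Total out = 3515 + G.
acetic acid balance: 1238.1 + 0.442·G = 0.388·(3515 + G)
(0.442 − 0.388)·G = 0.388×3515 − 1238.1 = 125.7
G = 125.7 / 0.054 = 2327.7 kg/h

2328 kg/h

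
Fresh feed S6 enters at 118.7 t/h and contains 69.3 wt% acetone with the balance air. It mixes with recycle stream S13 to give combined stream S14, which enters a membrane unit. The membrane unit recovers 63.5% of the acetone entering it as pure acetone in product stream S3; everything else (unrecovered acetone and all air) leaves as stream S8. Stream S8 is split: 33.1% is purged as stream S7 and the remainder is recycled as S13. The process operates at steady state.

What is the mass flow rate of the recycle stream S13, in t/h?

100.2 t/h

air enters only via S6 and leaves only via the purge: 118.7×0.307 = 0.331×(air in S8), and the membrane unit passes all air, so air in S14 = air in S8 = 110.09 t/h.
acetone in S14: m_A = 118.7×0.693 + (1−0.331)·(1−0.635)·m_A, so m_A = 82.259/0.7558 = 108.83 t/h.
S8 = (1−0.635)×108.83 + 110.09 = 149.82 t/h.
Recycle S13 = (1−0.331)×149.82 = 100.23 t/h.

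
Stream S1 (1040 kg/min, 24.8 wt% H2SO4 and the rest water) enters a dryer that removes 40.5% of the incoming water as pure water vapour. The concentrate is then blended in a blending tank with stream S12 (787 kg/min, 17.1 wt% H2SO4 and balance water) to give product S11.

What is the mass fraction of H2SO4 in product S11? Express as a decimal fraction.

Vapour removed = 0.405×0.752×1040 = 316.74 kg/min; concentrate = 723.26 kg/min.
H2SO4 reaching the mixer = 257.92 (from concentrate) + 787×0.171 = 392.5 kg/min.
Product flow = 723.26 + 787 = 1510.3 kg/min; H2SO4 fraction = 0.2599.

0.2599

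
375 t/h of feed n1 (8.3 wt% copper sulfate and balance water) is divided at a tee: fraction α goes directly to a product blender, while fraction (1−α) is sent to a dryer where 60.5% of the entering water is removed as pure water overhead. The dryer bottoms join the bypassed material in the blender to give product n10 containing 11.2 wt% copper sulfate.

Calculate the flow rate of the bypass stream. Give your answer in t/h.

200 t/h

All 375×0.083 = 31.125 t/h of copper sulfate reaches n10, so n10 = 31.125/0.112 = 277.9 t/h and vapour = 97.098 t/h.
The evaporator receives (1−α)·375 of feed at 0.917 water and removes 0.605 of that water:
0.605×0.917×(1−α)×375 = 97.098
(1−α) = 97.098/208.04 = 0.4667;  α = 0.5333.
Bypass flow = 0.5333×375 = 199.98 t/h.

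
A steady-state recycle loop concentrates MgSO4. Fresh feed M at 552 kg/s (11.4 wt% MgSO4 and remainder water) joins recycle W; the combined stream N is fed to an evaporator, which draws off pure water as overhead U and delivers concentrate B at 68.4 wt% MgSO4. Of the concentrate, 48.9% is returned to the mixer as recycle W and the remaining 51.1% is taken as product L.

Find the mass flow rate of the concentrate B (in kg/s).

180 kg/s

Overall MgSO4 balance (none leaves overhead): MgSO4 in fresh feed = MgSO4 in product, i.e. 552×0.114 = (1−0.489)·B·0.684.
B = 62.928/(0.684×0.511) = 180.04 kg/s.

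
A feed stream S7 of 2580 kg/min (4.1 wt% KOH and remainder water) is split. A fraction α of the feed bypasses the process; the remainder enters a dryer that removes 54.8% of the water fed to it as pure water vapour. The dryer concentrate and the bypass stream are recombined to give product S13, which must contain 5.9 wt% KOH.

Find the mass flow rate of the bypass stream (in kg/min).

1082 kg/min

All 2580×0.041 = 105.78 kg/min of KOH reaches S13, so S13 = 105.78/0.059 = 1792.9 kg/min and vapour = 787.12 kg/min.
The evaporator receives (1−α)·2580 of feed at 0.959 water and removes 0.548 of that water:
0.548×0.959×(1−α)×2580 = 787.12
(1−α) = 787.12/1355.9 = 0.5805;  α = 0.4195.
Bypass flow = 0.4195×2580 = 1082.2 kg/min.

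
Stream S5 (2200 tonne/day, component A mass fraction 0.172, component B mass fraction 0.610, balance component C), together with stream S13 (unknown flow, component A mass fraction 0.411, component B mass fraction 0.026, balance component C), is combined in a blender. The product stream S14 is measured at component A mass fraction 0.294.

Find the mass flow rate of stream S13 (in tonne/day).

Let S13 be the unknown flow. Total out = 2200 + S13.
component A balance: 378.4 + 0.411·S13 = 0.294·(2200 + S13)
(0.411 − 0.294)·S13 = 0.294×2200 − 378.4 = 268.4
S13 = 268.4 / 0.117 = 2294 tonne/day

2294 tonne/day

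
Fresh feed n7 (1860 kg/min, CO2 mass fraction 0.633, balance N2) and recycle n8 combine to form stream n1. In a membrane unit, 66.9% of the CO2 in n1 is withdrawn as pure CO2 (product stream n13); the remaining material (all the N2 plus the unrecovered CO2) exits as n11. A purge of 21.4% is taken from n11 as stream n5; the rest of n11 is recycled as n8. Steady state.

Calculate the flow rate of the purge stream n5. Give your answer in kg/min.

795.3 kg/min

N2 enters only via n7 and leaves only via the purge: 1860×0.367 = 0.214×(N2 in n11), and the membrane unit passes all N2, so N2 in n1 = N2 in n11 = 3189.8 kg/min.
CO2 in n1: m_A = 1860×0.633 + (1−0.214)·(1−0.669)·m_A, so m_A = 1177.4/0.7398 = 1591.4 kg/min.
n11 = (1−0.669)×1591.4 + 3189.8 = 3716.6 kg/min.
Purge n5 = 0.214×3716.6 = 795.35 kg/min.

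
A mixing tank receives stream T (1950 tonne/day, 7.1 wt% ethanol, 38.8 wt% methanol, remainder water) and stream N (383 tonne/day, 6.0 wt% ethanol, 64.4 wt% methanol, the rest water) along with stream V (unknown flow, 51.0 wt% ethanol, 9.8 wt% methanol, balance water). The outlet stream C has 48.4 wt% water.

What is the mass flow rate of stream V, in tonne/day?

Let V be the unknown flow. Total out = 2333 + V.
water balance: 1168.3 + 0.392·V = 0.484·(2333 + V)
(0.392 − 0.484)·V = 0.484×2333 − 1168.3 = -39.146
V = -39.146 / -0.092 = 425.5 tonne/day

425.5 tonne/day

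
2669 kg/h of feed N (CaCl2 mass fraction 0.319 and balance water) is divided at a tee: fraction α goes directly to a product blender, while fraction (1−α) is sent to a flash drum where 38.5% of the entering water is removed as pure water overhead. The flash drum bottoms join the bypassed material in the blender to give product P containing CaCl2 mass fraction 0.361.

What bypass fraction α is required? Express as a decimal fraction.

All 2669×0.319 = 851.41 kg/h of CaCl2 reaches P, so P = 851.41/0.361 = 2358.5 kg/h and vapour = 310.52 kg/h.
The evaporator receives (1−α)·2669 of feed at 0.681 water and removes 0.385 of that water:
0.385×0.681×(1−α)×2669 = 310.52
(1−α) = 310.52/699.77 = 0.4437;  α = 0.5563.

0.556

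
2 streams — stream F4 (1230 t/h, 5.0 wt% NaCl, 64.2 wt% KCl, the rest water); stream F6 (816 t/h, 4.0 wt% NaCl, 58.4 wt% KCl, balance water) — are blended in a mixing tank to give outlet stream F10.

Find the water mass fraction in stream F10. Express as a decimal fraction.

0.335

Total flow out = 1230 + 816 = 2046 t/h.
water in = 1230×0.308 + 816×0.376 = 685.66 t/h.
water mass fraction in F10 = 685.66/2046 = 0.335.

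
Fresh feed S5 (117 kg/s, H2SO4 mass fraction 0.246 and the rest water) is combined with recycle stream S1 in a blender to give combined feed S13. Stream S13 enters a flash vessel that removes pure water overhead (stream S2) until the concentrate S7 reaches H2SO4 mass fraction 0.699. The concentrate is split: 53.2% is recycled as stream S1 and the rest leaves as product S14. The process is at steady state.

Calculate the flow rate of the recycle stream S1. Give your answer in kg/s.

46.81 kg/s

Overall H2SO4 balance (none leaves overhead): H2SO4 in fresh feed = H2SO4 in product, i.e. 117×0.246 = (1−0.532)·S7·0.699.
S7 = 28.782/(0.699×0.468) = 87.983 kg/s.
Recycle S1 = 0.532×87.983 = 46.807 kg/s.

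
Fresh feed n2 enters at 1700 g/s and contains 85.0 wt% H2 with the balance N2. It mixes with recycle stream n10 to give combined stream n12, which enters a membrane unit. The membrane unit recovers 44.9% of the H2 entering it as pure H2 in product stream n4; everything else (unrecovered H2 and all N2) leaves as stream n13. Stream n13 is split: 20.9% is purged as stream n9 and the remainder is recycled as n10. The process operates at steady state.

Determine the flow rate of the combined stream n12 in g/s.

N2 enters only via n2 and leaves only via the purge: 1700×0.150 = 0.209×(N2 in n13), and the membrane unit passes all N2, so N2 in n12 = N2 in n13 = 1220.1 g/s.
H2 in n12: m_A = 1700×0.850 + (1−0.209)·(1−0.449)·m_A, so m_A = 1445/0.5642 = 2561.3 g/s.
n12 = 2561.3 + 1220.1 = 3781.4 g/s.

3781 g/s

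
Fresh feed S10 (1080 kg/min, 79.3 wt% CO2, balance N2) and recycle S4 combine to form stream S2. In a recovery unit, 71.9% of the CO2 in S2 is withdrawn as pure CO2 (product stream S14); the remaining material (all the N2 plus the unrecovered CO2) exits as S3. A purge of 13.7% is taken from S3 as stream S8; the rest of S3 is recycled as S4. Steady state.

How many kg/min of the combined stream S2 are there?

N2 enters only via S10 and leaves only via the purge: 1080×0.207 = 0.137×(N2 in S3), and the recovery unit passes all N2, so N2 in S2 = N2 in S3 = 1631.8 kg/min.
CO2 in S2: m_A = 1080×0.793 + (1−0.137)·(1−0.719)·m_A, so m_A = 856.44/0.7575 = 1130.6 kg/min.
S2 = 1130.6 + 1631.8 = 2762.4 kg/min.

2762 kg/min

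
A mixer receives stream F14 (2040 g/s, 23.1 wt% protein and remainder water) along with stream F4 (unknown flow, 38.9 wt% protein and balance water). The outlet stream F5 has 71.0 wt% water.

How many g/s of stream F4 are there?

1216 g/s

Let F4 be the unknown flow. Total out = 2040 + F4.
water balance: 1568.8 + 0.611·F4 = 0.710·(2040 + F4)
(0.611 − 0.710)·F4 = 0.710×2040 − 1568.8 = -120.36
F4 = -120.36 / -0.099 = 1215.8 g/s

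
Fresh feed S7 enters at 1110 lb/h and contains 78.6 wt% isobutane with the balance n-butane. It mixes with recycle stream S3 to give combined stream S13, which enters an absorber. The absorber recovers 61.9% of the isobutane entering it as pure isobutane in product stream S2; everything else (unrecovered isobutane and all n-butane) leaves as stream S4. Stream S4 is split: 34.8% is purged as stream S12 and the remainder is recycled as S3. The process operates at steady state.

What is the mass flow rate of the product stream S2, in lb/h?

718.5 lb/h

isobutane in S13: m_A = 1110×0.786 + (1−0.348)·(1−0.619)·m_A, so m_A = 872.46/0.7516 = 1160.8 lb/h.
Product S2 = 0.619×1160.8 = 718.55 lb/h.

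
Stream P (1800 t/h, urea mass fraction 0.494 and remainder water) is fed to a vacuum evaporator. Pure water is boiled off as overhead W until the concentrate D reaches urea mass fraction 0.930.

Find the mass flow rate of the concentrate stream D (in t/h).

urea is conserved: 1800×0.494 = 889.2 t/h all reports to the concentrate.
Concentrate = 889.2/(target fraction) = 956.13 t/h.

956.1 t/h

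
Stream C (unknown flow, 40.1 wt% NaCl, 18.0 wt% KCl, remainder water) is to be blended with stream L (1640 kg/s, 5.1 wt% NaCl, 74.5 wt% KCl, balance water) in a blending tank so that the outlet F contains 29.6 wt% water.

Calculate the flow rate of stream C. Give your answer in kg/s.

Let C be the unknown flow. Total out = 1640 + C.
water balance: 334.56 + 0.419·C = 0.296·(1640 + C)
(0.419 − 0.296)·C = 0.296×1640 − 334.56 = 150.88
C = 150.88 / 0.123 = 1226.7 kg/s

1227 kg/s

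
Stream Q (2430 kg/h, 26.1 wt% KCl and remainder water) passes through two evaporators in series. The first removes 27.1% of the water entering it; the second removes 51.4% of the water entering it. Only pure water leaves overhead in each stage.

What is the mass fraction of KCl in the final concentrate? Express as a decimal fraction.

0.499

water in feed = 2430×0.739 = 1795.8 kg/h.
After stage 1: water left = (1−0.271)×1795.8 = 1309.1; stream total = 1943.3 kg/h.
After stage 2: water left = (1−0.514)×1309.1 = 636.23; final concentrate = 1270.5 kg/h.
KCl fraction = 634.23/1270.5 = 0.499.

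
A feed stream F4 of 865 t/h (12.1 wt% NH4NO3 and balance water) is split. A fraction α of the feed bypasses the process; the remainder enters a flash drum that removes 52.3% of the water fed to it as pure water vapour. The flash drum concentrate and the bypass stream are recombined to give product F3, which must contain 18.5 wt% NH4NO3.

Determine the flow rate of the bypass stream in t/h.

All 865×0.121 = 104.66 t/h of NH4NO3 reaches F3, so F3 = 104.66/0.185 = 565.76 t/h and vapour = 299.24 t/h.
The evaporator receives (1−α)·865 of feed at 0.879 water and removes 0.523 of that water:
0.523×0.879×(1−α)×865 = 299.24
(1−α) = 299.24/397.66 = 0.7525;  α = 0.2475.
Bypass flow = 0.2475×865 = 214.07 t/h.

214.1 t/h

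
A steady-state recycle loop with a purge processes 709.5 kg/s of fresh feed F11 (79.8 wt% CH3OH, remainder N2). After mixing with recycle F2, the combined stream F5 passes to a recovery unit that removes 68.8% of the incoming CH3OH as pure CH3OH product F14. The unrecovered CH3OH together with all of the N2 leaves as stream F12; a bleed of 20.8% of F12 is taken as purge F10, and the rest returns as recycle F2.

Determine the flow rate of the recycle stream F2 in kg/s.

N2 enters only via F11 and leaves only via the purge: 709.5×0.202 = 0.208×(N2 in F12), and the recovery unit passes all N2, so N2 in F5 = N2 in F12 = 689.03 kg/s.
CH3OH in F5: m_A = 709.5×0.798 + (1−0.208)·(1−0.688)·m_A, so m_A = 566.18/0.7529 = 752 kg/s.
F12 = (1−0.688)×752 + 689.03 = 923.66 kg/s.
Recycle F2 = (1−0.208)×923.66 = 731.54 kg/s.

731.5 kg/s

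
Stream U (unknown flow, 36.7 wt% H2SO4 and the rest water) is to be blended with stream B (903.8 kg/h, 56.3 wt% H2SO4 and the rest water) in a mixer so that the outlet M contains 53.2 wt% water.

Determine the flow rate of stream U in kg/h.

Let U be the unknown flow. Total out = 903.8 + U.
water balance: 394.96 + 0.633·U = 0.532·(903.8 + U)
(0.633 − 0.532)·U = 0.532×903.8 − 394.96 = 85.861
U = 85.861 / 0.101 = 850.11 kg/h

850.1 kg/h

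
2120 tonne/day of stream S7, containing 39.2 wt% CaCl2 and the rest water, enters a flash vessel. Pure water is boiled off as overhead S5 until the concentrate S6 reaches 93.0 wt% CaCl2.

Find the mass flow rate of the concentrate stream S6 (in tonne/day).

CaCl2 is conserved: 2120×0.392 = 831.04 tonne/day all reports to the concentrate.
Concentrate = 831.04/(target fraction) = 893.59 tonne/day.

893.6 tonne/day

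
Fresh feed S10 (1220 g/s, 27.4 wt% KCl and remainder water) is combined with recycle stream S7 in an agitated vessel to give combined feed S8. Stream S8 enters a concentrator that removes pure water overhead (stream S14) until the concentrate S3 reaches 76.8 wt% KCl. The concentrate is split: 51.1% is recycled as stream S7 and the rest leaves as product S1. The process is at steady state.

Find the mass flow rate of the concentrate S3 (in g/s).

Overall KCl balance (none leaves overhead): KCl in fresh feed = KCl in product, i.e. 1220×0.274 = (1−0.511)·S3·0.768.
S3 = 334.28/(0.768×0.489) = 890.1 g/s.

890.1 g/s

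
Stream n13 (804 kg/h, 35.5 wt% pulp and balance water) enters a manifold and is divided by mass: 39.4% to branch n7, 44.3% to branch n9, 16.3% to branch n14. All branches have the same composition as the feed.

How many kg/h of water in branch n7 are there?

Branch n7 total = 0.394×804 = 316.78 kg/h.
water in n7 = 0.645×316.78 = 204.32 kg/h.

204.3 kg/h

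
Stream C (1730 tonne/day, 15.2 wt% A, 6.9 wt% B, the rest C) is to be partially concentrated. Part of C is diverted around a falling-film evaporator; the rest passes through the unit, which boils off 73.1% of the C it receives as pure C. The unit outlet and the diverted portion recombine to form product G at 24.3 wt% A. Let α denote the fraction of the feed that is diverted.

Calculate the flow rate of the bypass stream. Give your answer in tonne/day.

592.3 tonne/day

All 1730×0.152 = 262.96 tonne/day of A reaches G, so G = 262.96/0.243 = 1082.1 tonne/day and vapour = 647.86 tonne/day.
The evaporator receives (1−α)·1730 of feed at 0.779 C and removes 0.731 of that C:
0.731×0.779×(1−α)×1730 = 647.86
(1−α) = 647.86/985.15 = 0.6576;  α = 0.3424.
Bypass flow = 0.3424×1730 = 592.3 tonne/day.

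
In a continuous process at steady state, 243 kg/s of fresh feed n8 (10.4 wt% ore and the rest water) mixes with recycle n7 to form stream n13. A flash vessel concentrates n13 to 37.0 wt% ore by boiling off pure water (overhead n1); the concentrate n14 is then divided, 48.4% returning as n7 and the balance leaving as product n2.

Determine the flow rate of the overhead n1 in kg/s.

174.7 kg/s

Overall ore balance (none leaves overhead): ore in fresh feed = ore in product, i.e. 243×0.104 = (1−0.484)·n14·0.370.
n14 = 25.272/(0.370×0.516) = 132.37 kg/s.
Recycle n7 = 0.484×132.37 = 64.067 kg/s.
Combined feed n13 = 243 + 64.067 = 307.07 kg/s.
Overhead n1 = n13 − n14 = 307.07 − 132.37 = 174.7 kg/s.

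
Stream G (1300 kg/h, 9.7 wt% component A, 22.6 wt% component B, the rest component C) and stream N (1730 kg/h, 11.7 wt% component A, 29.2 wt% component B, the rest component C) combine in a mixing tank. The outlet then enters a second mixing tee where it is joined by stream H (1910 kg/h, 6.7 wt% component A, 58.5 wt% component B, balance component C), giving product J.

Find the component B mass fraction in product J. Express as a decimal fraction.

0.388

Overall, product flow = 4940 kg/h.
component B in = 1300×0.226 + 1730×0.292 + 1910×0.585 = 1916.3 kg/h.
component B fraction in J = 0.388.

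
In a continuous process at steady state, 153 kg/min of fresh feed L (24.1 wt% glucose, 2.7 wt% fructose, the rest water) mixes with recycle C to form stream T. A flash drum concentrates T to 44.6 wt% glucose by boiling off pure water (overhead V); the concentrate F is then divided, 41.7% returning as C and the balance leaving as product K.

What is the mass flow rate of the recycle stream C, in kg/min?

Overall glucose balance (none leaves overhead): glucose in fresh feed = glucose in product, i.e. 153×0.241 = (1−0.417)·F·0.446.
F = 36.873/(0.446×0.583) = 141.81 kg/min.
Recycle C = 0.417×141.81 = 59.135 kg/min.

59.13 kg/min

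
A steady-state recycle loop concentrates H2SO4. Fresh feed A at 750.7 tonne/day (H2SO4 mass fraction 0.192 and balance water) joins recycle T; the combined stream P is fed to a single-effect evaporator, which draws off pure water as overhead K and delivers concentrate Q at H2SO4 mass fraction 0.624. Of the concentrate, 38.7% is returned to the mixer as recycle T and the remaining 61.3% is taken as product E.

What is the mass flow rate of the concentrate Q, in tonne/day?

Overall H2SO4 balance (none leaves overhead): H2SO4 in fresh feed = H2SO4 in product, i.e. 750.7×0.192 = (1−0.387)·Q·0.624.
Q = 144.13/(0.624×0.613) = 376.81 tonne/day.

376.8 tonne/day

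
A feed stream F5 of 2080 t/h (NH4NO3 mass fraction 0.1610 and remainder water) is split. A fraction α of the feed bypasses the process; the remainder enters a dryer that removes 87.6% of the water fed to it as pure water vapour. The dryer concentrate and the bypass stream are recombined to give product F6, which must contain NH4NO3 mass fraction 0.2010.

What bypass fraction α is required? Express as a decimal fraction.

0.729

All 2080×0.161 = 334.88 t/h of NH4NO3 reaches F6, so F6 = 334.88/0.201 = 1666.1 t/h and vapour = 413.93 t/h.
The evaporator receives (1−α)·2080 of feed at 0.839 water and removes 0.876 of that water:
0.876×0.839×(1−α)×2080 = 413.93
(1−α) = 413.93/1528.7 = 0.2708;  α = 0.7292.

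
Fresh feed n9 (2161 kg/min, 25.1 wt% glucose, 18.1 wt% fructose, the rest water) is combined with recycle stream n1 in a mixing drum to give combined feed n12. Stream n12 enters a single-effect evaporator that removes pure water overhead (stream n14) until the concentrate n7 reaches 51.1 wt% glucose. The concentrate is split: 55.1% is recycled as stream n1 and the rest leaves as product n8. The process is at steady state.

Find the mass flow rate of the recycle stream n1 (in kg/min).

1303 kg/min

Overall glucose balance (none leaves overhead): glucose in fresh feed = glucose in product, i.e. 2161×0.251 = (1−0.551)·n7·0.511.
n7 = 542.41/(0.511×0.449) = 2364.1 kg/min.
Recycle n1 = 0.551×2364.1 = 1302.6 kg/min.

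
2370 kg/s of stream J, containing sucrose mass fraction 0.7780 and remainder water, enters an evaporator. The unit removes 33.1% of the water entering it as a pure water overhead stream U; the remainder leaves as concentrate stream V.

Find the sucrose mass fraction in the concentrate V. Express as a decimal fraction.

sucrose is not removed: 2370×0.778 = 1843.9 kg/s of sucrose enters V.
water entering = 2370×0.222 = 526.14 kg/s; overhead removed = 0.331×526.14 = 174.15 kg/s.
Concentrate = 2370 − 174.15 = 2195.8 kg/s.
Mass fraction = 1843.9/2195.8 = 0.8397.

0.8397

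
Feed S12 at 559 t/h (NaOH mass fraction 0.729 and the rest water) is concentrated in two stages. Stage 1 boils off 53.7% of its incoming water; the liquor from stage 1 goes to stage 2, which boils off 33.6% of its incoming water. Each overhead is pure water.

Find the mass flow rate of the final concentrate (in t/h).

water in feed = 559×0.271 = 151.49 t/h.
After stage 1: water left = (1−0.537)×151.49 = 70.139; stream total = 477.65 t/h.
After stage 2: water left = (1−0.336)×70.139 = 46.573; final concentrate = 454.08 t/h.

454.1 t/h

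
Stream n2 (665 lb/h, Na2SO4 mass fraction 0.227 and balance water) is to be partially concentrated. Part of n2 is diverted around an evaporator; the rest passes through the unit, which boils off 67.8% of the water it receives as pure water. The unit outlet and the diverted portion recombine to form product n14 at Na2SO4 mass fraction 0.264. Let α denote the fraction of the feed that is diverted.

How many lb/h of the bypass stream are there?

487.2 lb/h

All 665×0.227 = 150.96 lb/h of Na2SO4 reaches n14, so n14 = 150.96/0.264 = 571.8 lb/h and vapour = 93.201 lb/h.
The evaporator receives (1−α)·665 of feed at 0.773 water and removes 0.678 of that water:
0.678×0.773×(1−α)×665 = 93.201
(1−α) = 93.201/348.52 = 0.2674;  α = 0.7326.
Bypass flow = 0.7326×665 = 487.17 lb/h.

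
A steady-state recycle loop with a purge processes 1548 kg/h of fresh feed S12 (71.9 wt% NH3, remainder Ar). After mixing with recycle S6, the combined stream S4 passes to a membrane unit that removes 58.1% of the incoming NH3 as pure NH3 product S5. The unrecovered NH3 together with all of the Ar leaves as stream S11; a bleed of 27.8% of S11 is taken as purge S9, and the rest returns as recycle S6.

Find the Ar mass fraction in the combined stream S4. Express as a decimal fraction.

Ar enters only via S12 and leaves only via the purge: 1548×0.281 = 0.278×(Ar in S11), and the membrane unit passes all Ar, so Ar in S4 = Ar in S11 = 1564.7 kg/h.
NH3 in S4: m_A = 1548×0.719 + (1−0.278)·(1−0.581)·m_A, so m_A = 1113/0.6975 = 1595.8 kg/h.
S4 = 1595.8 + 1564.7 = 3160.5 kg/h.
Ar fraction in S4 = 1564.7/3160.5 = 0.4951.

0.4951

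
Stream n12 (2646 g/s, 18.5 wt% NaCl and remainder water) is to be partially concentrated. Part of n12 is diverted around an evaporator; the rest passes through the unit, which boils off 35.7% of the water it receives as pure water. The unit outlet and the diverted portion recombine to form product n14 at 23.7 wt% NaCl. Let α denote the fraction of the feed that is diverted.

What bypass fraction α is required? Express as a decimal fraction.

All 2646×0.185 = 489.51 g/s of NaCl reaches n14, so n14 = 489.51/0.237 = 2065.4 g/s and vapour = 580.56 g/s.
The evaporator receives (1−α)·2646 of feed at 0.815 water and removes 0.357 of that water:
0.357×0.815×(1−α)×2646 = 580.56
(1−α) = 580.56/769.87 = 0.7541;  α = 0.2459.

0.246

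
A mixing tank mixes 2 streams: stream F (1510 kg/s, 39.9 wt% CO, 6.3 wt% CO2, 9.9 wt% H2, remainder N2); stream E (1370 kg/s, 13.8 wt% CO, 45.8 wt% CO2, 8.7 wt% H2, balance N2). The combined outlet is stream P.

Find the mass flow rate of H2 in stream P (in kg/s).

H2 out = H2 in = 1510×0.099 + 1370×0.087 = 268.68 kg/s.

268.7 kg/s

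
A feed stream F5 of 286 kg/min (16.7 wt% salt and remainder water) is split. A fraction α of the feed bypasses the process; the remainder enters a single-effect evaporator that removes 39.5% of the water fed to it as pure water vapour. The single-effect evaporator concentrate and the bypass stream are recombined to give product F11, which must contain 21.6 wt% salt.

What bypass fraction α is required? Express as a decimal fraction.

All 286×0.167 = 47.762 kg/min of salt reaches F11, so F11 = 47.762/0.216 = 221.12 kg/min and vapour = 64.88 kg/min.
The evaporator receives (1−α)·286 of feed at 0.833 water and removes 0.395 of that water:
0.395×0.833×(1−α)×286 = 64.88
(1−α) = 64.88/94.104 = 0.6894;  α = 0.3106.

0.311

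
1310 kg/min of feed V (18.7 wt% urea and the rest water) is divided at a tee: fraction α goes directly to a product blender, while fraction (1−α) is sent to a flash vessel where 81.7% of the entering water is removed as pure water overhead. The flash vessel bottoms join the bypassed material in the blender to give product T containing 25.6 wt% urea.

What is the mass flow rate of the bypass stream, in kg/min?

778.4 kg/min

All 1310×0.187 = 244.97 kg/min of urea reaches T, so T = 244.97/0.256 = 956.91 kg/min and vapour = 353.09 kg/min.
The evaporator receives (1−α)·1310 of feed at 0.813 water and removes 0.817 of that water:
0.817×0.813×(1−α)×1310 = 353.09
(1−α) = 353.09/870.13 = 0.4058;  α = 0.5942.
Bypass flow = 0.5942×1310 = 778.42 kg/min.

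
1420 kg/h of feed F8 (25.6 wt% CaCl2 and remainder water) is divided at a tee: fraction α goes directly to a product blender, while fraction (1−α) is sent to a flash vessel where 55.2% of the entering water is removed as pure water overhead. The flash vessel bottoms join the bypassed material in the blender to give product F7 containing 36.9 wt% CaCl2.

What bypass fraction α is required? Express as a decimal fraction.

All 1420×0.256 = 363.52 kg/h of CaCl2 reaches F7, so F7 = 363.52/0.369 = 985.15 kg/h and vapour = 434.85 kg/h.
The evaporator receives (1−α)·1420 of feed at 0.744 water and removes 0.552 of that water:
0.552×0.744×(1−α)×1420 = 434.85
(1−α) = 434.85/583.18 = 0.7457;  α = 0.2543.

0.254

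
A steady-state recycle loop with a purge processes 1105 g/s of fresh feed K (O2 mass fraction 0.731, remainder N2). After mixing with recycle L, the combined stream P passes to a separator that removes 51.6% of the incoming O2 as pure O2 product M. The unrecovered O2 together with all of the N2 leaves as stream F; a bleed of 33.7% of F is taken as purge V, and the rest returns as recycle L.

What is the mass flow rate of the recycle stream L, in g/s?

N2 enters only via K and leaves only via the purge: 1105×0.269 = 0.337×(N2 in F), and the separator passes all N2, so N2 in P = N2 in F = 882.03 g/s.
O2 in P: m_A = 1105×0.731 + (1−0.337)·(1−0.516)·m_A, so m_A = 807.75/0.6791 = 1189.4 g/s.
F = (1−0.516)×1189.4 + 882.03 = 1457.7 g/s.
Recycle L = (1−0.337)×1457.7 = 966.47 g/s.

966.5 g/s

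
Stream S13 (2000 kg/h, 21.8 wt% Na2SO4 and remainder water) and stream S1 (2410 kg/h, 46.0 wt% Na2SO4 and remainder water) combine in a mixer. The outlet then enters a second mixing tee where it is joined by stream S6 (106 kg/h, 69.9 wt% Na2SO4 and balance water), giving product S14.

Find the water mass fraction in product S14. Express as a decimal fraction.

Overall, product flow = 4516 kg/h.
water in = 2000×0.782 + 2410×0.540 + 106×0.301 = 2897.3 kg/h.
water fraction in S14 = 0.642.

0.642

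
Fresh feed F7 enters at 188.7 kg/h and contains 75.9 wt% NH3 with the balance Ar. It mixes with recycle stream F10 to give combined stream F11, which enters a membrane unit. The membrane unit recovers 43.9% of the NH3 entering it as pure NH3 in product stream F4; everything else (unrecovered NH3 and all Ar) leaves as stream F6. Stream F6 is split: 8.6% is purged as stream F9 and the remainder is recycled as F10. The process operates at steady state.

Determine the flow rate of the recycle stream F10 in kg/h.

Ar enters only via F7 and leaves only via the purge: 188.7×0.241 = 0.086×(Ar in F6), and the membrane unit passes all Ar, so Ar in F11 = Ar in F6 = 528.8 kg/h.
NH3 in F11: m_A = 188.7×0.759 + (1−0.086)·(1−0.439)·m_A, so m_A = 143.22/0.4872 = 293.94 kg/h.
F6 = (1−0.439)×293.94 + 528.8 = 693.7 kg/h.
Recycle F10 = (1−0.086)×693.7 = 634.04 kg/h.

634 kg/h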